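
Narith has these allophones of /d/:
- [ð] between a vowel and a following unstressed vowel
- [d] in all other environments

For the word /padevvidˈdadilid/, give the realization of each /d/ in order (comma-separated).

[ð], [d], [d], [ð], [d]

Occurrence 1 (position 3): between a vowel and a following unstressed vowel → [ð].
Occurrence 2 (position 8): no conditioning environment matches → elsewhere allophone [d].
Occurrence 3 (position 9): no conditioning environment matches → elsewhere allophone [d].
Occurrence 4 (position 11): between a vowel and a following unstressed vowel → [ð].
Occurrence 5 (position 15): no conditioning environment matches → elsewhere allophone [d].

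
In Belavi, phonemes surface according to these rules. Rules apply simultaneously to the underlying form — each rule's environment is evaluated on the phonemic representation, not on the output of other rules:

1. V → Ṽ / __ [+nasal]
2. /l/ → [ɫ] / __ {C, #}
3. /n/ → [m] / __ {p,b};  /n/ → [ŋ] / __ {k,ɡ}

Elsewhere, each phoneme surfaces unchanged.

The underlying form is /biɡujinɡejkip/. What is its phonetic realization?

/b/ — not in any rule's target class → [b].
/i/ (between /b/ and /ɡ/) fails the environment for rule 1, so it stays [i].
/ɡ/ — not in any rule's target class → [ɡ].
/u/ (between /ɡ/ and /j/): rule 1 targets it, but not before a nasal consonant → unchanged [u].
/j/ stays [j].
/i/ meets the environment for rule 1 (before a nasal consonant) → [ĩ].
/n/ — between /i/ and /ɡ/, before a labial or velar stop — surfaces as [ŋ] (rule 3).
/ɡ/ (between /n/ and /e/) is unaffected → [ɡ].
/e/ — between /ɡ/ and /j/; rule 1 does not apply here → [e].
/j/ — not in any rule's target class → [j].
/k/ stays [k].
/i/ — between /k/ and /p/; rule 1 does not apply here → [i].
/p/ — not in any rule's target class → [p].

[biɡujĩŋɡejkip]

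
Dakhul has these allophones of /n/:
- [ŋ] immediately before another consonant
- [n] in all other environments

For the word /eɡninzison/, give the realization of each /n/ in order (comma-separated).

[n], [ŋ], [n]

Occurrence 1 (position 3): no conditioning environment matches → elsewhere allophone [n].
Occurrence 2 (position 5): immediately before another consonant → [ŋ].
Occurrence 3 (position 10): no conditioning environment matches → elsewhere allophone [n].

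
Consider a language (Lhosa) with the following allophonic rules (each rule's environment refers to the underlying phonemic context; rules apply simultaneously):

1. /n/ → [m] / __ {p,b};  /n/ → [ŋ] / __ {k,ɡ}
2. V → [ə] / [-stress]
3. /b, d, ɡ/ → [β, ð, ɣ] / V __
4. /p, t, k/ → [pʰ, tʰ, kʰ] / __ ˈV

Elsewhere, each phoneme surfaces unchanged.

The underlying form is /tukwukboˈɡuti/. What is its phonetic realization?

/t/ (word-initial) fails the environment for rule 4, so it stays [t].
Rule 2 applies to /u/ (between /t/ and /k/: in an unstressed syllable) → [ə].
/k/ — between /u/ and /w/; rule 4 does not apply here → [k].
/w/ (between /k/ and /u/): no rule targets it → [w].
/u/ (between /w/ and /k/) occurs in an unstressed syllable → [ə] by rule 2.
/k/ (between /u/ and /b/) is in the target of rule 4 but the environment (immediately before a stressed vowel) is not met → [k].
/b/ — between /k/ and /o/; rule 3 does not apply here → [b].
/o/ meets the environment for rule 2 (in an unstressed syllable) → [ə].
/ɡ/ — between /o/ and /u/, immediately after a vowel — surfaces as [ɣ] (rule 3).
/u/ — between /ɡ/ and /t/; rule 2 does not apply here → [u].
/t/ (between /u/ and /i/): rule 4 targets it, but not immediately before a stressed vowel → unchanged [t].
/i/ meets the environment for rule 2 (in an unstressed syllable) → [ə].

[təkwəkbəˈɣutə]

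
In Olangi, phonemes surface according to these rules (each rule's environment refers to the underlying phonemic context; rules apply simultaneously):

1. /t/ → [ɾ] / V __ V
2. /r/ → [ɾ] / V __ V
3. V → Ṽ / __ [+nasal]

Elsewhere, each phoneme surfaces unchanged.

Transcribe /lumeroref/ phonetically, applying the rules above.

/l/ (word-initial): no rule targets it → [l].
Rule 3 applies to /u/ (between /l/ and /m/: before a nasal consonant) → [ũ].
/m/ (between /u/ and /e/): no rule targets it → [m].
/e/ — between /m/ and /r/; rule 3 does not apply here → [e].
/r/ (between /e/ and /o/) occurs between two vowels → [ɾ] by rule 2.
/o/ — between /r/ and /r/; rule 3 does not apply here → [o].
/r/ — between /o/ and /e/, between two vowels — surfaces as [ɾ] (rule 2).
/e/ — between /r/ and /f/; rule 3 does not apply here → [e].
/f/ — not in any rule's target class → [f].

[lũmeɾoɾef]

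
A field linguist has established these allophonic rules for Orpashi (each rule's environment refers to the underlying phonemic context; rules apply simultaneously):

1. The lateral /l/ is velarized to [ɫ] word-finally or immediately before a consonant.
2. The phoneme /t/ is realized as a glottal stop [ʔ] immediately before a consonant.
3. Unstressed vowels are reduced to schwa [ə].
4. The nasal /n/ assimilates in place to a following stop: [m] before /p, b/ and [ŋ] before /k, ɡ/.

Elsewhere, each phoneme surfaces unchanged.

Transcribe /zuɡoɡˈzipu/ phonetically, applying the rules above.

[zəɡəɡˈzipə]

/z/ — not in any rule's target class → [z].
/u/ (between /z/ and /ɡ/): in an unstressed syllable, so rule 3 applies → [ə].
/ɡ/ — not in any rule's target class → [ɡ].
/o/ meets the environment for rule 3 (in an unstressed syllable) → [ə].
/ɡ/ stays [ɡ].
/z/ (between /ɡ/ and /i/) is unaffected → [z].
/i/ (between /z/ and /p/): rule 3 targets it, but not in an unstressed syllable → unchanged [i].
/p/ (between /i/ and /u/) is unaffected → [p].
/u/ (word-final) occurs in an unstressed syllable → [ə] by rule 3.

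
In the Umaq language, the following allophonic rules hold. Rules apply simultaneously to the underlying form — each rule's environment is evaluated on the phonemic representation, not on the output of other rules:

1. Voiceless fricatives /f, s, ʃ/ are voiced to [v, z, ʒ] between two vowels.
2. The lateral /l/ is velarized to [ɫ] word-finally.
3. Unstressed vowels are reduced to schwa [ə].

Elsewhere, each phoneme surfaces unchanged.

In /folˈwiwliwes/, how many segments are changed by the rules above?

Segments that undergo a rule: /o/ → [ə] (rule 3); /i/ → [ə] (rule 3); /e/ → [ə] (rule 3).
All other segments surface unchanged.

3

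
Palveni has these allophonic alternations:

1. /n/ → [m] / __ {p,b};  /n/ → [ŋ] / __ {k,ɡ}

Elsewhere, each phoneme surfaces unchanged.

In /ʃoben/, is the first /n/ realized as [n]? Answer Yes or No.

/n/ — word-final; rule 1 does not apply here → [n].
The actual realization is [n], which matches [n].

Yes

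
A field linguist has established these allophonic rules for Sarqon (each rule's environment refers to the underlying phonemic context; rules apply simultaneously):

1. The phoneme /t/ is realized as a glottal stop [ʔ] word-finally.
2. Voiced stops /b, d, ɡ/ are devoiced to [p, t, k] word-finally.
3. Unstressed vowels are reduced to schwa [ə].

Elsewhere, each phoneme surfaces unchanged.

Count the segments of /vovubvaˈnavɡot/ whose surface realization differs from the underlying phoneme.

5

Segments that undergo a rule: /o/ → [ə] (rule 3); /u/ → [ə] (rule 3); /a/ → [ə] (rule 3); /o/ → [ə] (rule 3); /t/ → [ʔ] (rule 1).
All other segments surface unchanged.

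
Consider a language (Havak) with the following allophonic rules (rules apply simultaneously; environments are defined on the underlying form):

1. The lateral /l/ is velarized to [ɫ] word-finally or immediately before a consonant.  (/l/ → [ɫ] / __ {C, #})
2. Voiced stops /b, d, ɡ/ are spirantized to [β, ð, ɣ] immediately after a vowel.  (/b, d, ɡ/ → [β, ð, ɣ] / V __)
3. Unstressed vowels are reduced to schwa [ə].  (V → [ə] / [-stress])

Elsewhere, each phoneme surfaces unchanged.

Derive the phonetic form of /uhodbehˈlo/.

Rule 3 applies to /u/ (word-initial: in an unstressed syllable) → [ə].
/h/ stays [h].
/o/ (between /h/ and /d/): in an unstressed syllable, so rule 3 applies → [ə].
/d/ (between /o/ and /b/): immediately after a vowel, so rule 2 applies → [ð].
/b/ (between /d/ and /e/): rule 2 targets it, but not immediately after a vowel → unchanged [b].
Rule 3 applies to /e/ (between /b/ and /h/: in an unstressed syllable) → [ə].
/h/ (between /e/ and /l/): no rule targets it → [h].
/l/ (between /h/ and /o/) fails the environment for rule 1, so it stays [l].
/o/ (word-final): rule 3 targets it, but not in an unstressed syllable → unchanged [o].

[əhəðbəhˈlo]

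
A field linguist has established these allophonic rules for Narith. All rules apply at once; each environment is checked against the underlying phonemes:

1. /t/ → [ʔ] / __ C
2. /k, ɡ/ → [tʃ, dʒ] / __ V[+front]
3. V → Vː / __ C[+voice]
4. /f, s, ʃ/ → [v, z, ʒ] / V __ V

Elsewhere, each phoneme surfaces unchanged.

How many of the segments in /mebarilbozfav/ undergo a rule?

5

Segments that undergo a rule: /e/ → [eː] (rule 3); /a/ → [aː] (rule 3); /i/ → [iː] (rule 3); /o/ → [oː] (rule 3); /a/ → [aː] (rule 3).
All other segments surface unchanged.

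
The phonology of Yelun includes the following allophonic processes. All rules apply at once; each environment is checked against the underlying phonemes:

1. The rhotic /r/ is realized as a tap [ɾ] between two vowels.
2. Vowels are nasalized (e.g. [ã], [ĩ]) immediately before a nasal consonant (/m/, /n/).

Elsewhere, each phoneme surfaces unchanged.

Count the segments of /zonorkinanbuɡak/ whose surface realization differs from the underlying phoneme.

Segments that undergo a rule: /o/ → [õ] (rule 2); /i/ → [ĩ] (rule 2); /a/ → [ã] (rule 2).
All other segments surface unchanged.

3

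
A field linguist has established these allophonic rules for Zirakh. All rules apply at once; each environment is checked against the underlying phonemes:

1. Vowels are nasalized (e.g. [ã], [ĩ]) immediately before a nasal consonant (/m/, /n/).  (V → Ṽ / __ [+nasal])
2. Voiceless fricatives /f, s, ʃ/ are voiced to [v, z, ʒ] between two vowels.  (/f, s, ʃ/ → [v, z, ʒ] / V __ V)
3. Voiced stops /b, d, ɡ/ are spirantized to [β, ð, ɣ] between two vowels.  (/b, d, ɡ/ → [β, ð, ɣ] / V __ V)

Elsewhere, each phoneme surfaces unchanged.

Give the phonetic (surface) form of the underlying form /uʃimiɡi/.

[uʒĩmiɣi]

/u/ — word-initial; rule 1 does not apply here → [u].
/ʃ/ meets the environment for rule 2 (between two vowels) → [ʒ].
/i/ (between /ʃ/ and /m/) occurs before a nasal consonant → [ĩ] by rule 1.
/m/ (between /i/ and /i/) is unaffected → [m].
/i/ (between /m/ and /ɡ/) is in the target of rule 1 but the environment (before a nasal consonant) is not met → [i].
/ɡ/ (between /i/ and /i/) occurs between two vowels → [ɣ] by rule 3.
/i/ — word-final; rule 1 does not apply here → [i].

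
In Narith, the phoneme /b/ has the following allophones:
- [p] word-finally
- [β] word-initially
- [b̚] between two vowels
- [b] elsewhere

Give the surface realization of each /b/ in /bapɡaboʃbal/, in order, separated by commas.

[β], [b̚], [b]

Occurrence 1 (position 1): word-initially → [β].
Occurrence 2 (position 6): between two vowels → [b̚].
Occurrence 3 (position 9): no conditioning environment matches → elsewhere allophone [b].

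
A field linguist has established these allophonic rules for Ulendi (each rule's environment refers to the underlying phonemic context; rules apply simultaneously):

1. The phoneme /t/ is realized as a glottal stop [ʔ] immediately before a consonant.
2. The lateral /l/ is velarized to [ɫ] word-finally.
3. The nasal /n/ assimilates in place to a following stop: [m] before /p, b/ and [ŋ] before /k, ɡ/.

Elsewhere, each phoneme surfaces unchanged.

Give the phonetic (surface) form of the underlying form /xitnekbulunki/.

[xiʔnekbuluŋki]

/x/ (word-initial): no rule targets it → [x].
/i/ stays [i].
/t/ — between /i/ and /n/, immediately before a consonant — surfaces as [ʔ] (rule 1).
/n/ (between /t/ and /e/): rule 3 targets it, but not before a labial or velar stop → unchanged [n].
/e/ (between /n/ and /k/) is unaffected → [e].
/k/ (between /e/ and /b/): no rule targets it → [k].
/b/ stays [b].
/u/ (between /b/ and /l/) is unaffected → [u].
/l/ — between /u/ and /u/; rule 2 does not apply here → [l].
/u/ stays [u].
/n/ meets the environment for rule 3 (before a labial or velar stop) → [ŋ].
/k/ — not in any rule's target class → [k].
/i/ — not in any rule's target class → [i].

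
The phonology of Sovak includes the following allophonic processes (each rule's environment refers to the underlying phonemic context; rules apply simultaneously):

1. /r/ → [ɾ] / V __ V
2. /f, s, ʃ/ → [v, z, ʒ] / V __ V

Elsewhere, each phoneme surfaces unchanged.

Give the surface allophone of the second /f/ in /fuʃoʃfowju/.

[f]

/f/ — between /ʃ/ and /o/; rule 2 does not apply here → [f].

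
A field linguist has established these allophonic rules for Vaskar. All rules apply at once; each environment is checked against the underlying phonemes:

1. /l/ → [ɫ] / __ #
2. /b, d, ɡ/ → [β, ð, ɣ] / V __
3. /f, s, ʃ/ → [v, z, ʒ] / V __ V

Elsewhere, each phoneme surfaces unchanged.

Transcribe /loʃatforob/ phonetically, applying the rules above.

[loʒatforoβ]

/l/ (word-initial) fails the environment for rule 1, so it stays [l].
/o/ — not in any rule's target class → [o].
/ʃ/ (between /o/ and /a/): between two vowels, so rule 3 applies → [ʒ].
/a/ — not in any rule's target class → [a].
/t/ — not in any rule's target class → [t].
/f/ (between /t/ and /o/): rule 3 targets it, but not between two vowels → unchanged [f].
/o/ (between /f/ and /r/) is unaffected → [o].
/r/ — not in any rule's target class → [r].
/o/ (between /r/ and /b/): no rule targets it → [o].
/b/ (word-final): immediately after a vowel, so rule 2 applies → [β].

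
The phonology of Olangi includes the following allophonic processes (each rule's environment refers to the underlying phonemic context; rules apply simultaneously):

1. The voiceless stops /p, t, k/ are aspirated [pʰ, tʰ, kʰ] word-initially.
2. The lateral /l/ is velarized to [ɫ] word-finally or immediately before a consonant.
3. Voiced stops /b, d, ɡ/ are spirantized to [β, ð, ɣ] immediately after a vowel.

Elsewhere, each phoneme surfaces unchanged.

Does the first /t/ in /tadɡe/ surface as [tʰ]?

/t/ (word-initial) occurs word-initially → [tʰ] by rule 1.
The actual realization is [tʰ], which matches [tʰ].

Yes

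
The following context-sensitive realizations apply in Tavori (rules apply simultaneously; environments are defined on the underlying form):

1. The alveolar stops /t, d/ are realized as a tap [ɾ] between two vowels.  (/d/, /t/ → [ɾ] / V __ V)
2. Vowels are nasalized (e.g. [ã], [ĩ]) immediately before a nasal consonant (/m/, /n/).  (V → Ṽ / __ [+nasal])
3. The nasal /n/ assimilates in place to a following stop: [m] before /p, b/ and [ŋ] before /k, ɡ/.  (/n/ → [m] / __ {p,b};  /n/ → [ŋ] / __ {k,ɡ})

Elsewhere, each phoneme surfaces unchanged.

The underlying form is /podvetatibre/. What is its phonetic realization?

/p/ (word-initial) is unaffected → [p].
/o/ — between /p/ and /d/; rule 2 does not apply here → [o].
/d/ — between /o/ and /v/; rule 1 does not apply here → [d].
/v/ stays [v].
/e/ (between /v/ and /t/): rule 2 targets it, but not before a nasal consonant → unchanged [e].
/t/ meets the environment for rule 1 (between two vowels) → [ɾ].
/a/ (between /t/ and /t/): rule 2 targets it, but not before a nasal consonant → unchanged [a].
/t/ meets the environment for rule 1 (between two vowels) → [ɾ].
/i/ — between /t/ and /b/; rule 2 does not apply here → [i].
/b/ stays [b].
/r/ stays [r].
/e/ (word-final) is in the target of rule 2 but the environment (before a nasal consonant) is not met → [e].

[podveɾaɾibre]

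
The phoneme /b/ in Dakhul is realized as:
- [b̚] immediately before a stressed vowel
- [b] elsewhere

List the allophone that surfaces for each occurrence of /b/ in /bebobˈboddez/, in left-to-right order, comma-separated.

[b], [b], [b], [b̚]

Occurrence 1 (position 1): no conditioning environment matches → elsewhere allophone [b].
Occurrence 2 (position 3): no conditioning environment matches → elsewhere allophone [b].
Occurrence 3 (position 5): no conditioning environment matches → elsewhere allophone [b].
Occurrence 4 (position 6): immediately before a stressed vowel → [b̚].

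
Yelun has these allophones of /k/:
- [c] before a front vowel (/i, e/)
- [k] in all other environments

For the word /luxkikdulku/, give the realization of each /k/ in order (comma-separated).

Occurrence 1 (position 4): before a front vowel → [c].
Occurrence 2 (position 6): no conditioning environment matches → elsewhere allophone [k].
Occurrence 3 (position 10): no conditioning environment matches → elsewhere allophone [k].

[c], [k], [k]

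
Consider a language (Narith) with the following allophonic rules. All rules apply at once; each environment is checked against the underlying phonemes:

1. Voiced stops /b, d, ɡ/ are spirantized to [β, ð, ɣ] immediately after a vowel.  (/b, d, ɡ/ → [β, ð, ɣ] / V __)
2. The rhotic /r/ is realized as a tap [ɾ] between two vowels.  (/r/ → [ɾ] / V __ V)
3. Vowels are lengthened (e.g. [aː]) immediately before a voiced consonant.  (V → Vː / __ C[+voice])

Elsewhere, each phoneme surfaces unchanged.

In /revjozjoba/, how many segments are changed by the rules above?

Segments that undergo a rule: /e/ → [eː] (rule 3); /o/ → [oː] (rule 3); /o/ → [oː] (rule 3); /b/ → [β] (rule 1).
All other segments surface unchanged.

4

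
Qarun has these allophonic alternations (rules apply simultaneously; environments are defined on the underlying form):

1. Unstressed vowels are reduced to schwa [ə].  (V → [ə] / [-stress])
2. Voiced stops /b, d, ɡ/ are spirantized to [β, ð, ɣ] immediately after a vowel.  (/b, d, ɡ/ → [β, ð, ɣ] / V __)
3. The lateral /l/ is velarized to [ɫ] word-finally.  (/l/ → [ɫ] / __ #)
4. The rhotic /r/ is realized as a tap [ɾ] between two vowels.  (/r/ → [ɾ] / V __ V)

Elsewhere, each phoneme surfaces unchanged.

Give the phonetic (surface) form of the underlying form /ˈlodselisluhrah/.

[ˈloðsələsləhrəh]

/l/ — word-initial; rule 3 does not apply here → [l].
/o/ (between /l/ and /d/) fails the environment for rule 1, so it stays [o].
/d/ (between /o/ and /s/): immediately after a vowel, so rule 2 applies → [ð].
/s/ — not in any rule's target class → [s].
/e/ — between /s/ and /l/, in an unstressed syllable — surfaces as [ə] (rule 1).
/l/ (between /e/ and /i/): rule 3 targets it, but not word-finally → unchanged [l].
Rule 1 applies to /i/ (between /l/ and /s/: in an unstressed syllable) → [ə].
/s/ stays [s].
/l/ (between /s/ and /u/) is in the target of rule 3 but the environment (word-finally) is not met → [l].
/u/ — between /l/ and /h/, in an unstressed syllable — surfaces as [ə] (rule 1).
/h/ (between /u/ and /r/) is unaffected → [h].
/r/ (between /h/ and /a/) is in the target of rule 4 but the environment (between two vowels) is not met → [r].
/a/ meets the environment for rule 1 (in an unstressed syllable) → [ə].
/h/ (word-final): no rule targets it → [h].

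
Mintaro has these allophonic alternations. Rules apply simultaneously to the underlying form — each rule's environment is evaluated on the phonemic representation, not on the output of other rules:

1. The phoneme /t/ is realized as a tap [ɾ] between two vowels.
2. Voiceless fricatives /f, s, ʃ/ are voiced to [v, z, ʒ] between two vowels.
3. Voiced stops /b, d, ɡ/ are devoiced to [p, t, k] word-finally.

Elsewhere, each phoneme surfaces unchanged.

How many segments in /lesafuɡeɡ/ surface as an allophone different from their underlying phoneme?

3

Segments that undergo a rule: /s/ → [z] (rule 2); /f/ → [v] (rule 2); /ɡ/ → [k] (rule 3).
All other segments surface unchanged.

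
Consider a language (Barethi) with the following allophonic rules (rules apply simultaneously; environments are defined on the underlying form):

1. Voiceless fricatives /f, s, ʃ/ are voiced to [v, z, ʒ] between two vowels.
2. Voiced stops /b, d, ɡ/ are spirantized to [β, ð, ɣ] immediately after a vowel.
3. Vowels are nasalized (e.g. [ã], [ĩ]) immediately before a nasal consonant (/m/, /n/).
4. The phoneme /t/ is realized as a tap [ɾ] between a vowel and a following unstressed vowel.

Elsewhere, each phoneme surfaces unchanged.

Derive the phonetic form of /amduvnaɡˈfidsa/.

[ãmduvnaɣˈfiðsa]

Rule 3 applies to /a/ (word-initial: before a nasal consonant) → [ã].
/m/ (between /a/ and /d/) is unaffected → [m].
/d/ (between /m/ and /u/): rule 2 targets it, but not immediately after a vowel → unchanged [d].
/u/ (between /d/ and /v/) is in the target of rule 3 but the environment (before a nasal consonant) is not met → [u].
/v/ stays [v].
/n/ (between /v/ and /a/): no rule targets it → [n].
/a/ (between /n/ and /ɡ/) is in the target of rule 3 but the environment (before a nasal consonant) is not met → [a].
/ɡ/ (between /a/ and /f/) occurs immediately after a vowel → [ɣ] by rule 2.
/f/ (between /ɡ/ and /i/) is in the target of rule 1 but the environment (between two vowels) is not met → [f].
/i/ — between /f/ and /d/; rule 3 does not apply here → [i].
/d/ — between /i/ and /s/, immediately after a vowel — surfaces as [ð] (rule 2).
/s/ — between /d/ and /a/; rule 1 does not apply here → [s].
/a/ — word-final; rule 3 does not apply here → [a].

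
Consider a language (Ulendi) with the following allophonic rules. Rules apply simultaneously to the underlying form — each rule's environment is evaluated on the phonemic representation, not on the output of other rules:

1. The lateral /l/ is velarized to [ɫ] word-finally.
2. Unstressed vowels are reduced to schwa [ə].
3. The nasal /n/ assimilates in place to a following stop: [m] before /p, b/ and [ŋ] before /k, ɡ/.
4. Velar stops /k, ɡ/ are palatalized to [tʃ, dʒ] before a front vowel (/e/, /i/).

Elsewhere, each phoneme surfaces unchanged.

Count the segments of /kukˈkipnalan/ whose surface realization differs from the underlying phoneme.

4

Segments that undergo a rule: /u/ → [ə] (rule 2); /k/ → [tʃ] (rule 4); /a/ → [ə] (rule 2); /a/ → [ə] (rule 2).
All other segments surface unchanged.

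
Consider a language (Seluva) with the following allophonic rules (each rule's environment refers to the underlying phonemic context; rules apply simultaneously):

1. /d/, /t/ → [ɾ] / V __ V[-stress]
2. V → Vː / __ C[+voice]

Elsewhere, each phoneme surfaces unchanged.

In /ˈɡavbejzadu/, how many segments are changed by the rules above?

4

Segments that undergo a rule: /a/ → [aː] (rule 2); /e/ → [eː] (rule 2); /a/ → [aː] (rule 2); /d/ → [ɾ] (rule 1).
All other segments surface unchanged.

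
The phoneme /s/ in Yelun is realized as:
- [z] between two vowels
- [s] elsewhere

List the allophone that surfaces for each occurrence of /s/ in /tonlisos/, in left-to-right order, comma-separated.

Occurrence 1 (position 6): between two vowels → [z].
Occurrence 2 (position 8): no conditioning environment matches → elsewhere allophone [s].

[z], [s]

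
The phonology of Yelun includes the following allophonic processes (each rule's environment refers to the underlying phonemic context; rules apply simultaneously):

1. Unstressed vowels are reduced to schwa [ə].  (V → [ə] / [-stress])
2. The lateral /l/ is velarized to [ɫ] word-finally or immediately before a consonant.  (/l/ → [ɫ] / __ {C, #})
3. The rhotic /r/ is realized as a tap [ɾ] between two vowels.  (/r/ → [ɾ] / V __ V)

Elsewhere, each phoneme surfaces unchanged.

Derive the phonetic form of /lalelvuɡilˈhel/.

/l/ (word-initial): rule 2 targets it, but not word-finally or immediately before a consonant → unchanged [l].
/a/ meets the environment for rule 1 (in an unstressed syllable) → [ə].
/l/ (between /a/ and /e/) is in the target of rule 2 but the environment (word-finally or immediately before a consonant) is not met → [l].
/e/ meets the environment for rule 1 (in an unstressed syllable) → [ə].
/l/ meets the environment for rule 2 (word-finally or immediately before a consonant) → [ɫ].
/u/ (between /v/ and /ɡ/): in an unstressed syllable, so rule 1 applies → [ə].
/i/ meets the environment for rule 1 (in an unstressed syllable) → [ə].
/l/ meets the environment for rule 2 (word-finally or immediately before a consonant) → [ɫ].
/e/ (between /h/ and /l/) fails the environment for rule 1, so it stays [e].
/l/ (word-final) occurs word-finally or immediately before a consonant → [ɫ] by rule 2.

[lələɫvəɡəɫˈheɫ]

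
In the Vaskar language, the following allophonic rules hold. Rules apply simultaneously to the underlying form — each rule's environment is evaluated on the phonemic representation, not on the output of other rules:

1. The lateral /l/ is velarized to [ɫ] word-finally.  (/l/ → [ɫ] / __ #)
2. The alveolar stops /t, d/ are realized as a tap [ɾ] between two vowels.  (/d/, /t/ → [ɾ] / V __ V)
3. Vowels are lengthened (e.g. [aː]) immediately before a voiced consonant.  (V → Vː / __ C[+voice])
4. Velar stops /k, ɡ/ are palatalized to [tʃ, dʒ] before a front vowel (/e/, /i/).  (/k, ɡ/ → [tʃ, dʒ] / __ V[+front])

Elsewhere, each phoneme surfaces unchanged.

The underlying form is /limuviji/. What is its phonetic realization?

[liːmuːviːji]

/l/ (word-initial): rule 1 targets it, but not word-finally → unchanged [l].
/i/ meets the environment for rule 3 (before a voiced consonant) → [iː].
/u/ (between /m/ and /v/) occurs before a voiced consonant → [uː] by rule 3.
/i/ meets the environment for rule 3 (before a voiced consonant) → [iː].
/i/ (word-final) fails the environment for rule 3, so it stays [i].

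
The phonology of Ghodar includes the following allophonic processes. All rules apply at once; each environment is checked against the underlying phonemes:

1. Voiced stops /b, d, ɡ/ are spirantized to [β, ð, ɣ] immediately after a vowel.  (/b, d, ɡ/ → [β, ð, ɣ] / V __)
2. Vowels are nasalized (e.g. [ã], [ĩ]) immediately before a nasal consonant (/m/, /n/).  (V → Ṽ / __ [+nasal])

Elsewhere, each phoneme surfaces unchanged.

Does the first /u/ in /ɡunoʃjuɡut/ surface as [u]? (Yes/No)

No

/u/ (between /ɡ/ and /n/): before a nasal consonant, so rule 2 applies → [ũ].
The actual realization is [ũ], not [u].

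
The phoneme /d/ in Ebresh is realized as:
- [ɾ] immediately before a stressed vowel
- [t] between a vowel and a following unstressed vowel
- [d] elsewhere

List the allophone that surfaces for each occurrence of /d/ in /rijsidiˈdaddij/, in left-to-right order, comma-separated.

[t], [ɾ], [d], [d]

Occurrence 1 (position 6): between a vowel and a following unstressed vowel → [t].
Occurrence 2 (position 8): immediately before a stressed vowel → [ɾ].
Occurrence 3 (position 10): no conditioning environment matches → elsewhere allophone [d].
Occurrence 4 (position 11): no conditioning environment matches → elsewhere allophone [d].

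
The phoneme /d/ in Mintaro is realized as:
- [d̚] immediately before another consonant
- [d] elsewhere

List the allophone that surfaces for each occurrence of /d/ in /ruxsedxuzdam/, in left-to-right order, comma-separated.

[d̚], [d]

Occurrence 1 (position 6): immediately before another consonant → [d̚].
Occurrence 2 (position 10): no conditioning environment matches → elsewhere allophone [d].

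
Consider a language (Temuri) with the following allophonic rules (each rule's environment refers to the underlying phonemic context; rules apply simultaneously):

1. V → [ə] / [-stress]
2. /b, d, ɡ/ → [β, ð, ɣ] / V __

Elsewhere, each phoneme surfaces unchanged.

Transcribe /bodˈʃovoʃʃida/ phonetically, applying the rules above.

[bəðˈʃovəʃʃəðə]

/b/ (word-initial): rule 2 targets it, but not immediately after a vowel → unchanged [b].
Rule 1 applies to /o/ (between /b/ and /d/: in an unstressed syllable) → [ə].
/d/ — between /o/ and /ʃ/, immediately after a vowel — surfaces as [ð] (rule 2).
/ʃ/ stays [ʃ].
/o/ — between /ʃ/ and /v/; rule 1 does not apply here → [o].
/v/ stays [v].
/o/ (between /v/ and /ʃ/): in an unstressed syllable, so rule 1 applies → [ə].
/ʃ/ (between /o/ and /ʃ/) is unaffected → [ʃ].
/ʃ/ (between /ʃ/ and /i/) is unaffected → [ʃ].
Rule 1 applies to /i/ (between /ʃ/ and /d/: in an unstressed syllable) → [ə].
/d/ (between /i/ and /a/): immediately after a vowel, so rule 2 applies → [ð].
/a/ — word-final, in an unstressed syllable — surfaces as [ə] (rule 1).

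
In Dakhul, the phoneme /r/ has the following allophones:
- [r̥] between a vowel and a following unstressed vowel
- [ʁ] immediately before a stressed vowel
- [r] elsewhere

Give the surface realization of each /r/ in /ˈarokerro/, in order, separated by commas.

[r̥], [r], [r]

Occurrence 1 (position 2): between a vowel and a following unstressed vowel → [r̥].
Occurrence 2 (position 6): no conditioning environment matches → elsewhere allophone [r].
Occurrence 3 (position 7): no conditioning environment matches → elsewhere allophone [r].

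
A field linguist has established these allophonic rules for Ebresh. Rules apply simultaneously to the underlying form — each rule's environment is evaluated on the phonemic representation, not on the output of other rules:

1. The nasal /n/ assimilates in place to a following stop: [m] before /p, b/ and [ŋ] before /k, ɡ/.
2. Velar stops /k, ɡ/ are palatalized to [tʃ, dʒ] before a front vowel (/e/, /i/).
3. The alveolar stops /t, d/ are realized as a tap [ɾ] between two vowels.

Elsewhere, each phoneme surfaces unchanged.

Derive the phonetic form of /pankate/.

[paŋkaɾe]

/p/ (word-initial): no rule targets it → [p].
/a/ (between /p/ and /n/): no rule targets it → [a].
/n/ (between /a/ and /k/): before a labial or velar stop, so rule 1 applies → [ŋ].
/k/ (between /n/ and /a/) is in the target of rule 2 but the environment (before a front vowel) is not met → [k].
/a/ (between /k/ and /t/): no rule targets it → [a].
/t/ (between /a/ and /e/) occurs between two vowels → [ɾ] by rule 3.
/e/ — not in any rule's target class → [e].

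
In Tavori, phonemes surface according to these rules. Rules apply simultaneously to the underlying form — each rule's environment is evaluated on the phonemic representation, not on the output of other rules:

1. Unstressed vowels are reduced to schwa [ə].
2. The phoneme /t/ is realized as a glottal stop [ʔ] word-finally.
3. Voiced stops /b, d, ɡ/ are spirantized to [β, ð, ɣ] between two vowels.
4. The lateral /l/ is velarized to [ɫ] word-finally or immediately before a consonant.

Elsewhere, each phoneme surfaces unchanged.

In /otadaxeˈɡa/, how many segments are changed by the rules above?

6

Segments that undergo a rule: /o/ → [ə] (rule 1); /a/ → [ə] (rule 1); /d/ → [ð] (rule 3); /a/ → [ə] (rule 1); /e/ → [ə] (rule 1); /ɡ/ → [ɣ] (rule 3).
All other segments surface unchanged.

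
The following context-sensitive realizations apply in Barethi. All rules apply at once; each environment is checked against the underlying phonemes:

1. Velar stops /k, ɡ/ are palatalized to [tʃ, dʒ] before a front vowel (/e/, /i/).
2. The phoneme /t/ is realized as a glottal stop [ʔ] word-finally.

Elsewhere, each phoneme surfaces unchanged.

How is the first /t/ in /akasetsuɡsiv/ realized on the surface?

[t]

/t/ — between /e/ and /s/; rule 2 does not apply here → [t].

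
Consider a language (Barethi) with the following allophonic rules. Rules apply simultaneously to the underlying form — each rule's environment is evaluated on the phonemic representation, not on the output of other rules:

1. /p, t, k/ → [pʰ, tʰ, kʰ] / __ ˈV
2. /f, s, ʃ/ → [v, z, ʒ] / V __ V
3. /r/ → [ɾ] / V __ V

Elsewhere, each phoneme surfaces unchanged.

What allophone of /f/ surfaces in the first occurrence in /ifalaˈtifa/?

/f/ (between /i/ and /a/): between two vowels, so rule 2 applies → [v].

[v]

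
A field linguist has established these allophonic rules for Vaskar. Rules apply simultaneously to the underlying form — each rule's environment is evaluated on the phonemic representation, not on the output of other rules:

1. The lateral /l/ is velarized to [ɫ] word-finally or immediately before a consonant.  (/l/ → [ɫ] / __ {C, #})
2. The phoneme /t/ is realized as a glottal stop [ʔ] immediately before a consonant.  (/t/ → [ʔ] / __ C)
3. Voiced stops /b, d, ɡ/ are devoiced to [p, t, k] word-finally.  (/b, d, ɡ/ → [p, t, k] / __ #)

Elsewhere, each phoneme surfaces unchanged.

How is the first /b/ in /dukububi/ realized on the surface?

/b/ (between /u/ and /u/) fails the environment for rule 3, so it stays [b].

[b]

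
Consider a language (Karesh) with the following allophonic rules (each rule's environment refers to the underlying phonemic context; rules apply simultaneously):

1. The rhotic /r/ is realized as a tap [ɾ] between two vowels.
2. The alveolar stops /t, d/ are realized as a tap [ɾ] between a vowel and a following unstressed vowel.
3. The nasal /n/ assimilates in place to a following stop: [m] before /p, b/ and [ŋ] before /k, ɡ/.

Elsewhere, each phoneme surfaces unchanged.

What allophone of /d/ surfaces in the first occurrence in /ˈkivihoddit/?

/d/ (between /o/ and /d/): rule 2 targets it, but not between a vowel and a following unstressed vowel → unchanged [d].

[d]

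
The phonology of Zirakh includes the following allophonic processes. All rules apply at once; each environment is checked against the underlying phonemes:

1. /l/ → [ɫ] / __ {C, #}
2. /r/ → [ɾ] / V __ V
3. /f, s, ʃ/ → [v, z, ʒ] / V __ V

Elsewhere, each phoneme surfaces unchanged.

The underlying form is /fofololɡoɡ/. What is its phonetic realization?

[fovoloɫɡoɡ]

/f/ (word-initial) fails the environment for rule 3, so it stays [f].
/o/ (between /f/ and /f/) is unaffected → [o].
/f/ — between /o/ and /o/, between two vowels — surfaces as [v] (rule 3).
/o/ (between /f/ and /l/): no rule targets it → [o].
/l/ — between /o/ and /o/; rule 1 does not apply here → [l].
/o/ stays [o].
/l/ (between /o/ and /ɡ/): word-finally or immediately before a consonant, so rule 1 applies → [ɫ].
/ɡ/ stays [ɡ].
/o/ — not in any rule's target class → [o].
/ɡ/ (word-final): no rule targets it → [ɡ].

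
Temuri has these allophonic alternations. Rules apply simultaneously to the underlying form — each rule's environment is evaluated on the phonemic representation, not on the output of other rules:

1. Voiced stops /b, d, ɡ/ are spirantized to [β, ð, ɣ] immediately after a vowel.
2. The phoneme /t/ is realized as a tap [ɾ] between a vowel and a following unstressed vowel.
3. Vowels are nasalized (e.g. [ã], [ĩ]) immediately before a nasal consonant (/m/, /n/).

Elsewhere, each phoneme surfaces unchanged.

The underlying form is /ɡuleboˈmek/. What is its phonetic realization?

/ɡ/ (word-initial) is in the target of rule 1 but the environment (immediately after a vowel) is not met → [ɡ].
/u/ (between /ɡ/ and /l/) fails the environment for rule 3, so it stays [u].
/l/ stays [l].
/e/ (between /l/ and /b/) is in the target of rule 3 but the environment (before a nasal consonant) is not met → [e].
/b/ — between /e/ and /o/, immediately after a vowel — surfaces as [β] (rule 1).
Rule 3 applies to /o/ (between /b/ and /m/: before a nasal consonant) → [õ].
/m/ (between /o/ and /e/): no rule targets it → [m].
/e/ — between /m/ and /k/; rule 3 does not apply here → [e].
/k/ (word-final) is unaffected → [k].

[ɡuleβõˈmek]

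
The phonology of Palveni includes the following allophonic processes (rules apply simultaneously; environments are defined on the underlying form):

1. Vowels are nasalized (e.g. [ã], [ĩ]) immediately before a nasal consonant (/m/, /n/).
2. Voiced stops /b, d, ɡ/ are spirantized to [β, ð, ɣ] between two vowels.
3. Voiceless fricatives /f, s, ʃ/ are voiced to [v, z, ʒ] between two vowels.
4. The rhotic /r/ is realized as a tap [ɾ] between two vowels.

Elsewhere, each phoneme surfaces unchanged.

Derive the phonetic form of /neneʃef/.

/n/ stays [n].
/e/ meets the environment for rule 1 (before a nasal consonant) → [ẽ].
/n/ (between /e/ and /e/): no rule targets it → [n].
/e/ (between /n/ and /ʃ/) is in the target of rule 1 but the environment (before a nasal consonant) is not met → [e].
/ʃ/ meets the environment for rule 3 (between two vowels) → [ʒ].
/e/ (between /ʃ/ and /f/): rule 1 targets it, but not before a nasal consonant → unchanged [e].
/f/ (word-final) fails the environment for rule 3, so it stays [f].

[nẽneʒef]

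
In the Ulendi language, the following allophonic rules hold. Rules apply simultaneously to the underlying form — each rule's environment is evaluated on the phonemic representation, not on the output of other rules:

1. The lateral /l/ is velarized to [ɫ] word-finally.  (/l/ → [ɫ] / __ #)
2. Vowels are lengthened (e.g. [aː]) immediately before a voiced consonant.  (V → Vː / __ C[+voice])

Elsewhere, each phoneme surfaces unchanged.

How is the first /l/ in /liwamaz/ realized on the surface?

/l/ (word-initial) fails the environment for rule 1, so it stays [l].

[l]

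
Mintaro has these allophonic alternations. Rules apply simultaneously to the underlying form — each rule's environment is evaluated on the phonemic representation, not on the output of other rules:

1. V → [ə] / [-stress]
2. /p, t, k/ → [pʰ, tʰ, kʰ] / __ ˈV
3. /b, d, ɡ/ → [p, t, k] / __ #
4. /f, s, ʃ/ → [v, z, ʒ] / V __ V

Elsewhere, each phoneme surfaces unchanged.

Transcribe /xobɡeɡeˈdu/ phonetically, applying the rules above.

/x/ (word-initial) is unaffected → [x].
/o/ meets the environment for rule 1 (in an unstressed syllable) → [ə].
/b/ (between /o/ and /ɡ/): rule 3 targets it, but not word-finally → unchanged [b].
/ɡ/ (between /b/ and /e/) fails the environment for rule 3, so it stays [ɡ].
Rule 1 applies to /e/ (between /ɡ/ and /ɡ/: in an unstressed syllable) → [ə].
/ɡ/ (between /e/ and /e/) is in the target of rule 3 but the environment (word-finally) is not met → [ɡ].
/e/ (between /ɡ/ and /d/) occurs in an unstressed syllable → [ə] by rule 1.
/d/ (between /e/ and /u/) fails the environment for rule 3, so it stays [d].
/u/ — word-final; rule 1 does not apply here → [u].

[xəbɡəɡəˈdu]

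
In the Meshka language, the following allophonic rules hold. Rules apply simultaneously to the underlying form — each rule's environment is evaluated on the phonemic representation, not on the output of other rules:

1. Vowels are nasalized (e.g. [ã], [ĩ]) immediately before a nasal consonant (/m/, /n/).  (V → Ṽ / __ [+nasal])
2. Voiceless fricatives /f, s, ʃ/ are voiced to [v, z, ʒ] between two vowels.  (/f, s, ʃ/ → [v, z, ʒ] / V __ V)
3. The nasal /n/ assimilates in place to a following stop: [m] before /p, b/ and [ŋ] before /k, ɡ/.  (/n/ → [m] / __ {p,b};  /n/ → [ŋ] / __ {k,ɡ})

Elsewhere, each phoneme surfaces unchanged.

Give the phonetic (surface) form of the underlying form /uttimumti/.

[uttĩmũmti]

/u/ (word-initial): rule 1 targets it, but not before a nasal consonant → unchanged [u].
/t/ — not in any rule's target class → [t].
/t/ (between /t/ and /i/) is unaffected → [t].
Rule 1 applies to /i/ (between /t/ and /m/: before a nasal consonant) → [ĩ].
/m/ stays [m].
Rule 1 applies to /u/ (between /m/ and /m/: before a nasal consonant) → [ũ].
/m/ (between /u/ and /t/) is unaffected → [m].
/t/ (between /m/ and /i/) is unaffected → [t].
/i/ (word-final): rule 1 targets it, but not before a nasal consonant → unchanged [i].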